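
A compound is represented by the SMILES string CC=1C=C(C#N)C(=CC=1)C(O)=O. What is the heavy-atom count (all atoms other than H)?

Every atom symbol written in the SMILES (organic subset) is one heavy atom; implicit H are not written.
Heavy atoms by element → C:9, N:1, O:2.
Total: 12.

12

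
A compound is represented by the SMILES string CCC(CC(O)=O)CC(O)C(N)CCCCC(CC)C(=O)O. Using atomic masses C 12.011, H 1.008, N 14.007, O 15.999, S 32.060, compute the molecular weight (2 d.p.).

First, the molecular formula is C16H31NO5 (counting implicit H from valence).
  C: 16 × 12.011 = 192.176
  H: 31 × 1.008 = 31.248
  N: 1 × 14.007 = 14.007
  O: 5 × 15.999 = 79.995
Sum: 16×12.011 + 31×1.008 + 1×14.007 + 5×15.999 = 317.426 → 317.43 g/mol.

317.43 g/mol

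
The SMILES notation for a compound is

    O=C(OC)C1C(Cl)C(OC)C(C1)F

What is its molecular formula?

Walk through each heavy atom and fill implicit hydrogens from standard valence (C 4, N 3, O 2, S 2, halogen 1):
  atom 1: O, bond orders sum to 2 (valence 2) → 0 H
  atom 2: C, bond orders sum to 4 (valence 4) → 0 H
  atom 3: O, bond orders sum to 2 (valence 2) → 0 H
  atom 4: C, bond orders sum to 1 (valence 4) → 3 H
  atom 5: C, bond orders sum to 3 (valence 4) → 1 H
  atom 6: C, bond orders sum to 3 (valence 4) → 1 H
  atom 7: Cl (halogen, monovalent) → 0 H
  atom 8: C, bond orders sum to 3 (valence 4) → 1 H
  atom 9: O, bond orders sum to 2 (valence 2) → 0 H
  atom 10: C, bond orders sum to 1 (valence 4) → 3 H
  atom 11: C, bond orders sum to 3 (valence 4) → 1 H
  atom 12: C, bond orders sum to 2 (valence 4) → 2 H
  atom 13: F (halogen, monovalent) → 0 H
Totals → C:8, H:12, Cl:1, F:1, O:3.

C8H12ClFO3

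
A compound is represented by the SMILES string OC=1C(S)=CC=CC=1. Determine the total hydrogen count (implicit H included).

6

Walk through each heavy atom and fill implicit hydrogens from standard valence (C 4, N 3, O 2, S 2, halogen 1):
  atom 1: O, bond orders sum to 1 (valence 2) → 1 H
  atom 2: C, bond orders sum to 4 (valence 4) → 0 H
  atom 3: C, bond orders sum to 4 (valence 4) → 0 H
  atom 4: S, bond orders sum to 1 (valence 2) → 1 H
  atom 5: C, bond orders sum to 3 (valence 4) → 1 H
  atom 6: C, bond orders sum to 3 (valence 4) → 1 H
  atom 7: C, bond orders sum to 3 (valence 4) → 1 H
  atom 8: C, bond orders sum to 3 (valence 4) → 1 H
Total hydrogens: 6.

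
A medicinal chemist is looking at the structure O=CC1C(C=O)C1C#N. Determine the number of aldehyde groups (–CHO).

2

The aldehyde motif appears at heavy-atom positions 2, 5 in the SMILES.
Other groups present: 1 nitrile.
Aldehyde count: 2.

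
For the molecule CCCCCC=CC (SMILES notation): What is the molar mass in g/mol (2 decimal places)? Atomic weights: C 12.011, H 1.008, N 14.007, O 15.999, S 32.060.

First, the molecular formula is C8H16 (counting implicit H from valence).
  C: 8 × 12.011 = 96.088
  H: 16 × 1.008 = 16.128
Sum: 8×12.011 + 16×1.008 = 112.216 → 112.22 g/mol.

112.22 g/mol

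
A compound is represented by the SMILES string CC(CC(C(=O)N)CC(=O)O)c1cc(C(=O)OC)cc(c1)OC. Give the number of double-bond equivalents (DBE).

Molecular formula: C16H21NO6.
DoU = (2C + 2 + N − H − X) / 2, where X is the halogen count and O/S are ignored.
    = (2·16 + 2 + 1 − 21 − 0) / 2 = 14 / 2 = 7.

7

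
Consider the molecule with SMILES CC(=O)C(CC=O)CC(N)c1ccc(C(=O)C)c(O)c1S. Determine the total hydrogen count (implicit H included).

Walk through each heavy atom and fill implicit hydrogens from standard valence (C 4, N 3, O 2, S 2, halogen 1); for lowercase aromatic atoms, an aromatic c carries 1 H when it has two neighbours and 0 H with three, and aromatic n carries 0 H:
  atom 1: C, bond orders sum to 1 (valence 4) → 3 H
  atom 2: C, bond orders sum to 4 (valence 4) → 0 H
  atom 3: O, bond orders sum to 2 (valence 2) → 0 H
  atom 4: C, bond orders sum to 3 (valence 4) → 1 H
  atom 5: C, bond orders sum to 2 (valence 4) → 2 H
  atom 6: C, bond orders sum to 3 (valence 4) → 1 H
  atom 7: O, bond orders sum to 2 (valence 2) → 0 H
  atom 8: C, bond orders sum to 2 (valence 4) → 2 H
  atom 9: C, bond orders sum to 3 (valence 4) → 1 H
  atom 10: N, bond orders sum to 1 (valence 3) → 2 H
  atom 11: aromatic c, 3 neighbours → 0 H
  atom 12: aromatic c, 2 neighbours → 1 H
  atom 13: aromatic c, 2 neighbours → 1 H
  atom 14: aromatic c, 3 neighbours → 0 H
  atom 15: C, bond orders sum to 4 (valence 4) → 0 H
  atom 16: O, bond orders sum to 2 (valence 2) → 0 H
  atom 17: C, bond orders sum to 1 (valence 4) → 3 H
  atom 18: aromatic c, 3 neighbours → 0 H
  atom 19: O, bond orders sum to 1 (valence 2) → 1 H
  atom 20: aromatic c, 3 neighbours → 0 H
  atom 21: S, bond orders sum to 1 (valence 2) → 1 H
Total hydrogens: 19.

19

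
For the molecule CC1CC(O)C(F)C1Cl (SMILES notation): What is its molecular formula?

C6H10ClFO

Walk through each heavy atom and fill implicit hydrogens from standard valence (C 4, N 3, O 2, S 2, halogen 1):
  atom 1: C, bond orders sum to 1 (valence 4) → 3 H
  atom 2: C, bond orders sum to 3 (valence 4) → 1 H
  atom 3: C, bond orders sum to 2 (valence 4) → 2 H
  atom 4: C, bond orders sum to 3 (valence 4) → 1 H
  atom 5: O, bond orders sum to 1 (valence 2) → 1 H
  atom 6: C, bond orders sum to 3 (valence 4) → 1 H
  atom 7: F (halogen, monovalent) → 0 H
  atom 8: C, bond orders sum to 3 (valence 4) → 1 H
  atom 9: Cl (halogen, monovalent) → 0 H
Totals → C:6, H:10, Cl:1, F:1, O:1.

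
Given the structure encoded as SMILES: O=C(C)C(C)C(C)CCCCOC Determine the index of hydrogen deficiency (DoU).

1

Molecular formula: C11H22O2.
DoU = (2C + 2 + N − H − X) / 2, where X is the halogen count and O/S are ignored.
    = (2·11 + 2 + 0 − 22 − 0) / 2 = 2 / 2 = 1.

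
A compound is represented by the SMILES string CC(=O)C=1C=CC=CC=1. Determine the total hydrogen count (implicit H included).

8

Walk through each heavy atom and fill implicit hydrogens from standard valence (C 4, N 3, O 2, S 2, halogen 1):
  atom 1: C, bond orders sum to 1 (valence 4) → 3 H
  atom 2: C, bond orders sum to 4 (valence 4) → 0 H
  atom 3: O, bond orders sum to 2 (valence 2) → 0 H
  atom 4: C, bond orders sum to 4 (valence 4) → 0 H
  atom 5: C, bond orders sum to 3 (valence 4) → 1 H
  atom 6: C, bond orders sum to 3 (valence 4) → 1 H
  atom 7: C, bond orders sum to 3 (valence 4) → 1 H
  atom 8: C, bond orders sum to 3 (valence 4) → 1 H
  atom 9: C, bond orders sum to 3 (valence 4) → 1 H
Total hydrogens: 8.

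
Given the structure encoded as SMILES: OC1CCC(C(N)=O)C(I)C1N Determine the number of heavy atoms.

12

Every atom symbol written in the SMILES (organic subset) is one heavy atom; implicit H are not written.
Heavy atoms by element → C:7, I:1, N:2, O:2.
Total: 12.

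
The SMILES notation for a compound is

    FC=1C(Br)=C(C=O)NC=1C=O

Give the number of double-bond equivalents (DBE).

Molecular formula: C6H3BrFNO2.
DoU = (2C + 2 + N − H − X) / 2, where X is the halogen count and O/S are ignored.
    = (2·6 + 2 + 1 − 3 − 2) / 2 = 10 / 2 = 5.

5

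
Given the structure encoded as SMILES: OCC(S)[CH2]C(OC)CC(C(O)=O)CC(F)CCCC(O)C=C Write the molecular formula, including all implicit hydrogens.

C16H29FO5S

Walk through each heavy atom and fill implicit hydrogens from standard valence (C 4, N 3, O 2, S 2, halogen 1):
  atom 1: O, bond orders sum to 1 (valence 2) → 1 H
  atom 2: C, bond orders sum to 2 (valence 4) → 2 H
  atom 3: C, bond orders sum to 3 (valence 4) → 1 H
  atom 4: S, bond orders sum to 1 (valence 2) → 1 H
  atom 5: C with explicit H count 2
  atom 6: C, bond orders sum to 3 (valence 4) → 1 H
  atom 7: O, bond orders sum to 2 (valence 2) → 0 H
  atom 8: C, bond orders sum to 1 (valence 4) → 3 H
  atom 9: C, bond orders sum to 2 (valence 4) → 2 H
  atom 10: C, bond orders sum to 3 (valence 4) → 1 H
  atom 11: C, bond orders sum to 4 (valence 4) → 0 H
  atom 12: O, bond orders sum to 1 (valence 2) → 1 H
  atom 13: O, bond orders sum to 2 (valence 2) → 0 H
  atom 14: C, bond orders sum to 2 (valence 4) → 2 H
  atom 15: C, bond orders sum to 3 (valence 4) → 1 H
  atom 16: F (halogen, monovalent) → 0 H
  atom 17: C, bond orders sum to 2 (valence 4) → 2 H
  atom 18: C, bond orders sum to 2 (valence 4) → 2 H
  atom 19: C, bond orders sum to 2 (valence 4) → 2 H
  atom 20: C, bond orders sum to 3 (valence 4) → 1 H
  atom 21: O, bond orders sum to 1 (valence 2) → 1 H
  atom 22: C, bond orders sum to 3 (valence 4) → 1 H
  atom 23: C, bond orders sum to 2 (valence 4) → 2 H
Totals → C:16, H:29, F:1, O:5, S:1.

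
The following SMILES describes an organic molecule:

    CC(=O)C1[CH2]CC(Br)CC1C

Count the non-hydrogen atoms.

11

Every atom symbol written in the SMILES (organic subset) is one heavy atom; implicit H are not written.
Heavy atoms by element → Br:1, C:9, O:1.
Total: 11.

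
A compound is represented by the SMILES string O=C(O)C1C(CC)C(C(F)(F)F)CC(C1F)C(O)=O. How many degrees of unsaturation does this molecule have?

Molecular formula: C11H14F4O4.
DoU = (2C + 2 + N − H − X) / 2, where X is the halogen count and O/S are ignored.
    = (2·11 + 2 + 0 − 14 − 4) / 2 = 6 / 2 = 3.

3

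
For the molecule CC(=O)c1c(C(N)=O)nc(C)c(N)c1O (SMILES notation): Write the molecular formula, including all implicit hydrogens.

Walk through each heavy atom and fill implicit hydrogens from standard valence (C 4, N 3, O 2, S 2, halogen 1); for lowercase aromatic atoms, an aromatic c carries 1 H when it has two neighbours and 0 H with three, and aromatic n carries 0 H:
  atom 1: C, bond orders sum to 1 (valence 4) → 3 H
  atom 2: C, bond orders sum to 4 (valence 4) → 0 H
  atom 3: O, bond orders sum to 2 (valence 2) → 0 H
  atom 4: aromatic c, 3 neighbours → 0 H
  atom 5: aromatic c, 3 neighbours → 0 H
  atom 6: C, bond orders sum to 4 (valence 4) → 0 H
  atom 7: N, bond orders sum to 1 (valence 3) → 2 H
  atom 8: O, bond orders sum to 2 (valence 2) → 0 H
  atom 9: aromatic n, 2 neighbours → 0 H
  atom 10: aromatic c, 3 neighbours → 0 H
  atom 11: C, bond orders sum to 1 (valence 4) → 3 H
  atom 12: aromatic c, 3 neighbours → 0 H
  atom 13: N, bond orders sum to 1 (valence 3) → 2 H
  atom 14: aromatic c, 3 neighbours → 0 H
  atom 15: O, bond orders sum to 1 (valence 2) → 1 H
Totals → C:9, H:11, N:3, O:3.
In Hill order: C9H11N3O3.

C9H11N3O3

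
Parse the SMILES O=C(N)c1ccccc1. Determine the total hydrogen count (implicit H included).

Walk through each heavy atom and fill implicit hydrogens from standard valence (C 4, N 3, O 2, S 2, halogen 1); for lowercase aromatic atoms, an aromatic c carries 1 H when it has two neighbours and 0 H with three, and aromatic n carries 0 H:
  atom 1: O, bond orders sum to 2 (valence 2) → 0 H
  atom 2: C, bond orders sum to 4 (valence 4) → 0 H
  atom 3: N, bond orders sum to 1 (valence 3) → 2 H
  atom 4: aromatic c, 3 neighbours → 0 H
  atom 5: aromatic c, 2 neighbours → 1 H
  atom 6: aromatic c, 2 neighbours → 1 H
  atom 7: aromatic c, 2 neighbours → 1 H
  atom 8: aromatic c, 2 neighbours → 1 H
  atom 9: aromatic c, 2 neighbours → 1 H
Total hydrogens: 7.

7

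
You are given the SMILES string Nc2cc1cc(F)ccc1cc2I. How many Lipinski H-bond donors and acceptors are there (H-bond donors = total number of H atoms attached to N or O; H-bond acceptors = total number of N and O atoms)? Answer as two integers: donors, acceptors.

Donors: find every N or O and count the H atoms it carries.
  atom 1 (N): bond orders sum to 1 → 2 H
Lipinski HBD = 2.
Acceptors: N atoms = 1, O atoms = 0 → HBA = 1.

2, 1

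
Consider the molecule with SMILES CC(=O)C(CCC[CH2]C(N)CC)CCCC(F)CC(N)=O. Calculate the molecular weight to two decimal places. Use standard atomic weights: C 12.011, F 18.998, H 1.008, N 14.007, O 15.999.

First, the molecular formula is C16H31FN2O2 (counting implicit H from valence).
  C: 16 × 12.011 = 192.176
  F: 1 × 18.998 = 18.998
  H: 31 × 1.008 = 31.248
  N: 2 × 14.007 = 28.014
  O: 2 × 15.999 = 31.998
Sum: 16×12.011 + 1×18.998 + 31×1.008 + 2×14.007 + 2×15.999 = 302.434 → 302.43 g/mol.

302.43 g/mol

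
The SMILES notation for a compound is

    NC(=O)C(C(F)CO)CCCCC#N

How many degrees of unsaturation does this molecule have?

3

Degree of unsaturation = (number of rings) + (number of π bonds).
Ring closures in the SMILES: 0.
π bonds: 1 double bond (each 1 DoU), 1 triple bond (each 2 DoU) → 3 DoU from unsaturation.
Total DoU = 0 + 3 = 3.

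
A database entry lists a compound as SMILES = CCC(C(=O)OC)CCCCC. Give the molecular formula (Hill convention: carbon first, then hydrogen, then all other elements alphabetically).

C10H20O2

Walk through each heavy atom and fill implicit hydrogens from standard valence (C 4, N 3, O 2, S 2, halogen 1):
  atom 1: C, bond orders sum to 1 (valence 4) → 3 H
  atom 2: C, bond orders sum to 2 (valence 4) → 2 H
  atom 3: C, bond orders sum to 3 (valence 4) → 1 H
  atom 4: C, bond orders sum to 4 (valence 4) → 0 H
  atom 5: O, bond orders sum to 2 (valence 2) → 0 H
  atom 6: O, bond orders sum to 2 (valence 2) → 0 H
  atom 7: C, bond orders sum to 1 (valence 4) → 3 H
  atom 8: C, bond orders sum to 2 (valence 4) → 2 H
  atom 9: C, bond orders sum to 2 (valence 4) → 2 H
  atom 10: C, bond orders sum to 2 (valence 4) → 2 H
  atom 11: C, bond orders sum to 2 (valence 4) → 2 H
  atom 12: C, bond orders sum to 1 (valence 4) → 3 H
Totals → C:10, H:20, O:2.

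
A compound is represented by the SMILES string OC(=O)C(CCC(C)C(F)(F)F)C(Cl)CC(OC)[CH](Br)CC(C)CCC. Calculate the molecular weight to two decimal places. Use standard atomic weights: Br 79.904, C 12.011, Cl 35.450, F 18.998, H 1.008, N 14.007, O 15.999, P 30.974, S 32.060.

First, the molecular formula is C18H31BrClF3O3 (counting implicit H from valence).
  Br: 1 × 79.904 = 79.904
  C: 18 × 12.011 = 216.198
  Cl: 1 × 35.450 = 35.450
  F: 3 × 18.998 = 56.994
  H: 31 × 1.008 = 31.248
  O: 3 × 15.999 = 47.997
Sum: 1×79.904 + 18×12.011 + 1×35.450 + 3×18.998 + 31×1.008 + 3×15.999 = 467.791 → 467.79 g/mol.

467.79 g/mol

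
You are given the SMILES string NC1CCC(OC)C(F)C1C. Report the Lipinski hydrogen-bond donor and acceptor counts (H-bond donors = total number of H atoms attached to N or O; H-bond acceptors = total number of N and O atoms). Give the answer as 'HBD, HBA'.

2, 2

Donors: find every N or O and count the H atoms it carries.
  atom 1 (N): bond orders sum to 1 → 2 H
  atom 6 (O): bond orders sum to 2 → 0 H
Lipinski HBD = 2.
Acceptors: N atoms = 1, O atoms = 1 → HBA = 2.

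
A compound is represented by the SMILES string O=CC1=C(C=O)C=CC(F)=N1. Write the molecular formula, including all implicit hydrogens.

C7H4FNO2

Walk through each heavy atom and fill implicit hydrogens from standard valence (C 4, N 3, O 2, S 2, halogen 1):
  atom 1: O, bond orders sum to 2 (valence 2) → 0 H
  atom 2: C, bond orders sum to 3 (valence 4) → 1 H
  atom 3: C, bond orders sum to 4 (valence 4) → 0 H
  atom 4: C, bond orders sum to 4 (valence 4) → 0 H
  atom 5: C, bond orders sum to 3 (valence 4) → 1 H
  atom 6: O, bond orders sum to 2 (valence 2) → 0 H
  atom 7: C, bond orders sum to 3 (valence 4) → 1 H
  atom 8: C, bond orders sum to 3 (valence 4) → 1 H
  atom 9: C, bond orders sum to 4 (valence 4) → 0 H
  atom 10: F (halogen, monovalent) → 0 H
  atom 11: N, bond orders sum to 3 (valence 3) → 0 H
Totals → C:7, H:4, F:1, N:1, O:2.
In Hill order: C7H4FNO2.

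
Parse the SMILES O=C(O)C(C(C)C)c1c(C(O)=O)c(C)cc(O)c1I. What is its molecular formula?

Walk through each heavy atom and fill implicit hydrogens from standard valence (C 4, N 3, O 2, S 2, halogen 1); for lowercase aromatic atoms, an aromatic c carries 1 H when it has two neighbours and 0 H with three, and aromatic n carries 0 H:
  atom 1: O, bond orders sum to 2 (valence 2) → 0 H
  atom 2: C, bond orders sum to 4 (valence 4) → 0 H
  atom 3: O, bond orders sum to 1 (valence 2) → 1 H
  atom 4: C, bond orders sum to 3 (valence 4) → 1 H
  atom 5: C, bond orders sum to 3 (valence 4) → 1 H
  atom 6: C, bond orders sum to 1 (valence 4) → 3 H
  atom 7: C, bond orders sum to 1 (valence 4) → 3 H
  atom 8: aromatic c, 3 neighbours → 0 H
  atom 9: aromatic c, 3 neighbours → 0 H
  atom 10: C, bond orders sum to 4 (valence 4) → 0 H
  atom 11: O, bond orders sum to 1 (valence 2) → 1 H
  atom 12: O, bond orders sum to 2 (valence 2) → 0 H
  atom 13: aromatic c, 3 neighbours → 0 H
  atom 14: C, bond orders sum to 1 (valence 4) → 3 H
  atom 15: aromatic c, 2 neighbours → 1 H
  atom 16: aromatic c, 3 neighbours → 0 H
  atom 17: O, bond orders sum to 1 (valence 2) → 1 H
  atom 18: aromatic c, 3 neighbours → 0 H
  atom 19: I (halogen, monovalent) → 0 H
Totals → C:13, H:15, I:1, O:5.

C13H15IO5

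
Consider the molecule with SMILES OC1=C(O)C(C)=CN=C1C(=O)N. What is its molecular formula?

C7H8N2O3

Walk through each heavy atom and fill implicit hydrogens from standard valence (C 4, N 3, O 2, S 2, halogen 1):
  atom 1: O, bond orders sum to 1 (valence 2) → 1 H
  atom 2: C, bond orders sum to 4 (valence 4) → 0 H
  atom 3: C, bond orders sum to 4 (valence 4) → 0 H
  atom 4: O, bond orders sum to 1 (valence 2) → 1 H
  atom 5: C, bond orders sum to 4 (valence 4) → 0 H
  atom 6: C, bond orders sum to 1 (valence 4) → 3 H
  atom 7: C, bond orders sum to 3 (valence 4) → 1 H
  atom 8: N, bond orders sum to 3 (valence 3) → 0 H
  atom 9: C, bond orders sum to 4 (valence 4) → 0 H
  atom 10: C, bond orders sum to 4 (valence 4) → 0 H
  atom 11: O, bond orders sum to 2 (valence 2) → 0 H
  atom 12: N, bond orders sum to 1 (valence 3) → 2 H
Totals → C:7, H:8, N:2, O:3.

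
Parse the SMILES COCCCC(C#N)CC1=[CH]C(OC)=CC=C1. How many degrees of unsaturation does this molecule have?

6

Degree of unsaturation = (number of rings) + (number of π bonds).
Ring closures in the SMILES: 1.
π bonds: 3 double bonds (each 1 DoU), 1 triple bond (each 2 DoU) → 5 DoU from unsaturation.
Total DoU = 1 + 5 = 6.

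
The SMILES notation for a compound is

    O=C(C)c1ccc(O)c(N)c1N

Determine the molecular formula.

Walk through each heavy atom and fill implicit hydrogens from standard valence (C 4, N 3, O 2, S 2, halogen 1); for lowercase aromatic atoms, an aromatic c carries 1 H when it has two neighbours and 0 H with three, and aromatic n carries 0 H:
  atom 1: O, bond orders sum to 2 (valence 2) → 0 H
  atom 2: C, bond orders sum to 4 (valence 4) → 0 H
  atom 3: C, bond orders sum to 1 (valence 4) → 3 H
  atom 4: aromatic c, 3 neighbours → 0 H
  atom 5: aromatic c, 2 neighbours → 1 H
  atom 6: aromatic c, 2 neighbours → 1 H
  atom 7: aromatic c, 3 neighbours → 0 H
  atom 8: O, bond orders sum to 1 (valence 2) → 1 H
  atom 9: aromatic c, 3 neighbours → 0 H
  atom 10: N, bond orders sum to 1 (valence 3) → 2 H
  atom 11: aromatic c, 3 neighbours → 0 H
  atom 12: N, bond orders sum to 1 (valence 3) → 2 H
Totals → C:8, H:10, N:2, O:2.

C8H10N2O2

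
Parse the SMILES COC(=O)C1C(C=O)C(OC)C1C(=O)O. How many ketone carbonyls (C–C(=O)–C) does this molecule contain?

0

Scan the SMILES for the ketone motif — none present.
Groups that are present: 1 aldehyde, 1 carboxylic acid, 1 ester, 1 ether.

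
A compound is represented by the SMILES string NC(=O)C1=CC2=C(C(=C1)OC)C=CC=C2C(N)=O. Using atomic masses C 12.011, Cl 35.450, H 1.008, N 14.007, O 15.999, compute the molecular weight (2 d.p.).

244.25 g/mol

First, the molecular formula is C13H12N2O3 (counting implicit H from valence).
  C: 13 × 12.011 = 156.143
  H: 12 × 1.008 = 12.096
  N: 2 × 14.007 = 28.014
  O: 3 × 15.999 = 47.997
Sum: 13×12.011 + 12×1.008 + 2×14.007 + 3×15.999 = 244.250 → 244.25 g/mol.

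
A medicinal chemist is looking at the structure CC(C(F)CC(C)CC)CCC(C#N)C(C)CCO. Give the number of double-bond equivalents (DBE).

Degree of unsaturation = (number of rings) + (number of π bonds).
Ring closures in the SMILES: 0.
π bonds: 1 triple bond (each 2 DoU) → 2 DoU from unsaturation.
Total DoU = 0 + 2 = 2.

2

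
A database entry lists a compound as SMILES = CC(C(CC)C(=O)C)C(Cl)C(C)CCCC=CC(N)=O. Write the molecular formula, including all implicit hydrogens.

C16H28ClNO2

Walk through each heavy atom and fill implicit hydrogens from standard valence (C 4, N 3, O 2, S 2, halogen 1):
  atom 1: C, bond orders sum to 1 (valence 4) → 3 H
  atom 2: C, bond orders sum to 3 (valence 4) → 1 H
  atom 3: C, bond orders sum to 3 (valence 4) → 1 H
  atom 4: C, bond orders sum to 2 (valence 4) → 2 H
  atom 5: C, bond orders sum to 1 (valence 4) → 3 H
  atom 6: C, bond orders sum to 4 (valence 4) → 0 H
  atom 7: O, bond orders sum to 2 (valence 2) → 0 H
  atom 8: C, bond orders sum to 1 (valence 4) → 3 H
  atom 9: C, bond orders sum to 3 (valence 4) → 1 H
  atom 10: Cl (halogen, monovalent) → 0 H
  atom 11: C, bond orders sum to 3 (valence 4) → 1 H
  atom 12: C, bond orders sum to 1 (valence 4) → 3 H
  atom 13: C, bond orders sum to 2 (valence 4) → 2 H
  atom 14: C, bond orders sum to 2 (valence 4) → 2 H
  atom 15: C, bond orders sum to 2 (valence 4) → 2 H
  atom 16: C, bond orders sum to 3 (valence 4) → 1 H
  atom 17: C, bond orders sum to 3 (valence 4) → 1 H
  atom 18: C, bond orders sum to 4 (valence 4) → 0 H
  atom 19: N, bond orders sum to 1 (valence 3) → 2 H
  atom 20: O, bond orders sum to 2 (valence 2) → 0 H
Totals → C:16, H:28, Cl:1, N:1, O:2.
In Hill order: C16H28ClNO2.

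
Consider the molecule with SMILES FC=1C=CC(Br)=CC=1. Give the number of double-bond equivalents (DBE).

Degree of unsaturation = (number of rings) + (number of π bonds).
Ring closures in the SMILES: 1.
π bonds: 3 double bonds (each 1 DoU) → 3 DoU from unsaturation.
Total DoU = 1 + 3 = 4.

4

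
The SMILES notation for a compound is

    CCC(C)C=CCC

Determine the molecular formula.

C8H16

Walk through each heavy atom and fill implicit hydrogens from standard valence (C 4, N 3, O 2, S 2, halogen 1):
  atom 1: C, bond orders sum to 1 (valence 4) → 3 H
  atom 2: C, bond orders sum to 2 (valence 4) → 2 H
  atom 3: C, bond orders sum to 3 (valence 4) → 1 H
  atom 4: C, bond orders sum to 1 (valence 4) → 3 H
  atom 5: C, bond orders sum to 3 (valence 4) → 1 H
  atom 6: C, bond orders sum to 3 (valence 4) → 1 H
  atom 7: C, bond orders sum to 2 (valence 4) → 2 H
  atom 8: C, bond orders sum to 1 (valence 4) → 3 H
Totals → C:8, H:16.
In Hill order: C8H16.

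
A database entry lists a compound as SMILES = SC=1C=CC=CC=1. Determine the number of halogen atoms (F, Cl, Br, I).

Scan the SMILES for the halogen motif — none present.
Groups that are present: 1 thiol.

0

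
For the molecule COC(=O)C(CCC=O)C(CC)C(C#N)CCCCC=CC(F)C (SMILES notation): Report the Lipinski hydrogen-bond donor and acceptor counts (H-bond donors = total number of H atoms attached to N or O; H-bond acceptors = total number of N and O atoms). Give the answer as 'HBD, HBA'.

Donors: find every N or O and count the H atoms it carries.
  atom 2 (O): bond orders sum to 2 → 0 H
  atom 4 (O): bond orders sum to 2 → 0 H
  atom 9 (O): bond orders sum to 2 → 0 H
  atom 15 (N): bond orders sum to 3 → 0 H
Lipinski HBD = 0.
Acceptors: N atoms = 1, O atoms = 3 → HBA = 4.

0, 4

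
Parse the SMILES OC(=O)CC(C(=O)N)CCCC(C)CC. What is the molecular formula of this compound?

C11H21NO3

Walk through each heavy atom and fill implicit hydrogens from standard valence (C 4, N 3, O 2, S 2, halogen 1):
  atom 1: O, bond orders sum to 1 (valence 2) → 1 H
  atom 2: C, bond orders sum to 4 (valence 4) → 0 H
  atom 3: O, bond orders sum to 2 (valence 2) → 0 H
  atom 4: C, bond orders sum to 2 (valence 4) → 2 H
  atom 5: C, bond orders sum to 3 (valence 4) → 1 H
  atom 6: C, bond orders sum to 4 (valence 4) → 0 H
  atom 7: O, bond orders sum to 2 (valence 2) → 0 H
  atom 8: N, bond orders sum to 1 (valence 3) → 2 H
  atom 9: C, bond orders sum to 2 (valence 4) → 2 H
  atom 10: C, bond orders sum to 2 (valence 4) → 2 H
  atom 11: C, bond orders sum to 2 (valence 4) → 2 H
  atom 12: C, bond orders sum to 3 (valence 4) → 1 H
  atom 13: C, bond orders sum to 1 (valence 4) → 3 H
  atom 14: C, bond orders sum to 2 (valence 4) → 2 H
  atom 15: C, bond orders sum to 1 (valence 4) → 3 H
Totals → C:11, H:21, N:1, O:3.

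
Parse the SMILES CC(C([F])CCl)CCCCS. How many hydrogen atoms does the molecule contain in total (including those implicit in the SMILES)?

16

Walk through each heavy atom and fill implicit hydrogens from standard valence (C 4, N 3, O 2, S 2, halogen 1):
  atom 1: C, bond orders sum to 1 (valence 4) → 3 H
  atom 2: C, bond orders sum to 3 (valence 4) → 1 H
  atom 3: C, bond orders sum to 3 (valence 4) → 1 H
  atom 4: F with explicit H count 0
  atom 5: C, bond orders sum to 2 (valence 4) → 2 H
  atom 6: Cl (halogen, monovalent) → 0 H
  atom 7: C, bond orders sum to 2 (valence 4) → 2 H
  atom 8: C, bond orders sum to 2 (valence 4) → 2 H
  atom 9: C, bond orders sum to 2 (valence 4) → 2 H
  atom 10: C, bond orders sum to 2 (valence 4) → 2 H
  atom 11: S, bond orders sum to 1 (valence 2) → 1 H
Total hydrogens: 16.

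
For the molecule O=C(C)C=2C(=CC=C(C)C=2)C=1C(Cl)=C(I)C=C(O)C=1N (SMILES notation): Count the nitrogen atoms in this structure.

Scan the SMILES for N atoms (remember two-letter symbols like Cl and Br are single atoms).
Nitrogen count: 1.

1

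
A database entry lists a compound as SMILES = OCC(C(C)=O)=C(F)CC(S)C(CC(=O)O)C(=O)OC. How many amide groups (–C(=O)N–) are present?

0

Scan the SMILES for the amide motif — none present.
Groups that are present: 1 alkene, 1 carboxylic acid, 1 ester, 1 hydroxyl, 1 ketone, 1 thiol.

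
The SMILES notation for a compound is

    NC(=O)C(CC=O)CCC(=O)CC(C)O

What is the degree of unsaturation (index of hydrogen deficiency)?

3

Degree of unsaturation = (number of rings) + (number of π bonds).
Ring closures in the SMILES: 0.
π bonds: 3 double bonds (each 1 DoU) → 3 DoU from unsaturation.
Total DoU = 0 + 3 = 3.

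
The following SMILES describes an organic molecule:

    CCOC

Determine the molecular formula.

C3H8O

Walk through each heavy atom and fill implicit hydrogens from standard valence (C 4, N 3, O 2, S 2, halogen 1):
  atom 1: C, bond orders sum to 1 (valence 4) → 3 H
  atom 2: C, bond orders sum to 2 (valence 4) → 2 H
  atom 3: O, bond orders sum to 2 (valence 2) → 0 H
  atom 4: C, bond orders sum to 1 (valence 4) → 3 H
Totals → C:3, H:8, O:1.
In Hill order: C3H8O.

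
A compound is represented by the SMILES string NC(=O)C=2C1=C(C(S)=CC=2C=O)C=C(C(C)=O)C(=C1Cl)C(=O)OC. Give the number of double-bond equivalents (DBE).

Degree of unsaturation = (number of rings) + (number of π bonds).
Ring closures in the SMILES: 2.
π bonds: 9 double bonds (each 1 DoU) → 9 DoU from unsaturation.
Total DoU = 2 + 9 = 11.

11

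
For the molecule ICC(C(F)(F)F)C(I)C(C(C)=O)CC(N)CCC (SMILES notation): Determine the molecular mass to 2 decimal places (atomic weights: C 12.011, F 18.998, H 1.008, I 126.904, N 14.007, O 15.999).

First, the molecular formula is C12H20F3I2NO (counting implicit H from valence).
  C: 12 × 12.011 = 144.132
  F: 3 × 18.998 = 56.994
  H: 20 × 1.008 = 20.160
  I: 2 × 126.904 = 253.808
  N: 1 × 14.007 = 14.007
  O: 1 × 15.999 = 15.999
Sum: 12×12.011 + 3×18.998 + 20×1.008 + 2×126.904 + 1×14.007 + 1×15.999 = 505.100 → 505.10 g/mol.

505.10 g/mol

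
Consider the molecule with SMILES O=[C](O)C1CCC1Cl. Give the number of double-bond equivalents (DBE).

2

Molecular formula: C5H7ClO2.
DoU = (2C + 2 + N − H − X) / 2, where X is the halogen count and O/S are ignored.
    = (2·5 + 2 + 0 − 7 − 1) / 2 = 4 / 2 = 2.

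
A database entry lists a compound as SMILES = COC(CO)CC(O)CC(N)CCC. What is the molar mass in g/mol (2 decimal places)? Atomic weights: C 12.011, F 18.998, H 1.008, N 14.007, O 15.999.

First, the molecular formula is C10H23NO3 (counting implicit H from valence).
  C: 10 × 12.011 = 120.110
  H: 23 × 1.008 = 23.184
  N: 1 × 14.007 = 14.007
  O: 3 × 15.999 = 47.997
Sum: 10×12.011 + 23×1.008 + 1×14.007 + 3×15.999 = 205.298 → 205.30 g/mol.

205.30 g/mol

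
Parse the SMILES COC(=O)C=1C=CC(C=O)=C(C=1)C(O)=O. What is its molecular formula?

C10H8O5

Walk through each heavy atom and fill implicit hydrogens from standard valence (C 4, N 3, O 2, S 2, halogen 1):
  atom 1: C, bond orders sum to 1 (valence 4) → 3 H
  atom 2: O, bond orders sum to 2 (valence 2) → 0 H
  atom 3: C, bond orders sum to 4 (valence 4) → 0 H
  atom 4: O, bond orders sum to 2 (valence 2) → 0 H
  atom 5: C, bond orders sum to 4 (valence 4) → 0 H
  atom 6: C, bond orders sum to 3 (valence 4) → 1 H
  atom 7: C, bond orders sum to 3 (valence 4) → 1 H
  atom 8: C, bond orders sum to 4 (valence 4) → 0 H
  atom 9: C, bond orders sum to 3 (valence 4) → 1 H
  atom 10: O, bond orders sum to 2 (valence 2) → 0 H
  atom 11: C, bond orders sum to 4 (valence 4) → 0 H
  atom 12: C, bond orders sum to 3 (valence 4) → 1 H
  atom 13: C, bond orders sum to 4 (valence 4) → 0 H
  atom 14: O, bond orders sum to 1 (valence 2) → 1 H
  atom 15: O, bond orders sum to 2 (valence 2) → 0 H
Totals → C:10, H:8, O:5.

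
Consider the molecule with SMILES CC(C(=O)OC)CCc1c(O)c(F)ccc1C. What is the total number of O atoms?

Scan the SMILES for O atoms (remember two-letter symbols like Cl and Br are single atoms).
Oxygen count: 3.

3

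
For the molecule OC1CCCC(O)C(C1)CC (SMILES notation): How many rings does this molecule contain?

In SMILES, each pair of matching ring-closure digits denotes one ring-closing bond; the number of such bonds equals the number of independent rings.
Ring-closure bonds here: 1.

1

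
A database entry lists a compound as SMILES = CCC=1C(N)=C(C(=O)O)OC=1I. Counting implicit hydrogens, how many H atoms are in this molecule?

8

Walk through each heavy atom and fill implicit hydrogens from standard valence (C 4, N 3, O 2, S 2, halogen 1):
  atom 1: C, bond orders sum to 1 (valence 4) → 3 H
  atom 2: C, bond orders sum to 2 (valence 4) → 2 H
  atom 3: C, bond orders sum to 4 (valence 4) → 0 H
  atom 4: C, bond orders sum to 4 (valence 4) → 0 H
  atom 5: N, bond orders sum to 1 (valence 3) → 2 H
  atom 6: C, bond orders sum to 4 (valence 4) → 0 H
  atom 7: C, bond orders sum to 4 (valence 4) → 0 H
  atom 8: O, bond orders sum to 2 (valence 2) → 0 H
  atom 9: O, bond orders sum to 1 (valence 2) → 1 H
  atom 10: O, bond orders sum to 2 (valence 2) → 0 H
  atom 11: C, bond orders sum to 4 (valence 4) → 0 H
  atom 12: I (halogen, monovalent) → 0 H
Total hydrogens: 8.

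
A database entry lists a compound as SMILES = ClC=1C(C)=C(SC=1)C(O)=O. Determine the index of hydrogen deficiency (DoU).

4

Degree of unsaturation = (number of rings) + (number of π bonds).
Ring closures in the SMILES: 1.
π bonds: 3 double bonds (each 1 DoU) → 3 DoU from unsaturation.
Total DoU = 1 + 3 = 4.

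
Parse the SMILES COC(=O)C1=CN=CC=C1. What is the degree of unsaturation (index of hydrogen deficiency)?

Degree of unsaturation = (number of rings) + (number of π bonds).
Ring closures in the SMILES: 1.
π bonds: 4 double bonds (each 1 DoU) → 4 DoU from unsaturation.
Total DoU = 1 + 4 = 5.

5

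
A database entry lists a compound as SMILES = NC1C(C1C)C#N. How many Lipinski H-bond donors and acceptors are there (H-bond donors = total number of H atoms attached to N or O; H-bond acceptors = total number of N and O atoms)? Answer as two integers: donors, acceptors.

2, 2

Donors: find every N or O and count the H atoms it carries.
  atom 1 (N): bond orders sum to 1 → 2 H
  atom 7 (N): bond orders sum to 3 → 0 H
Lipinski HBD = 2.
Acceptors: N atoms = 2, O atoms = 0 → HBA = 2.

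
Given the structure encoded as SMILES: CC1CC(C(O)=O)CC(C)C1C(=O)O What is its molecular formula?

Walk through each heavy atom and fill implicit hydrogens from standard valence (C 4, N 3, O 2, S 2, halogen 1):
  atom 1: C, bond orders sum to 1 (valence 4) → 3 H
  atom 2: C, bond orders sum to 3 (valence 4) → 1 H
  atom 3: C, bond orders sum to 2 (valence 4) → 2 H
  atom 4: C, bond orders sum to 3 (valence 4) → 1 H
  atom 5: C, bond orders sum to 4 (valence 4) → 0 H
  atom 6: O, bond orders sum to 1 (valence 2) → 1 H
  atom 7: O, bond orders sum to 2 (valence 2) → 0 H
  atom 8: C, bond orders sum to 2 (valence 4) → 2 H
  atom 9: C, bond orders sum to 3 (valence 4) → 1 H
  atom 10: C, bond orders sum to 1 (valence 4) → 3 H
  atom 11: C, bond orders sum to 3 (valence 4) → 1 H
  atom 12: C, bond orders sum to 4 (valence 4) → 0 H
  atom 13: O, bond orders sum to 2 (valence 2) → 0 H
  atom 14: O, bond orders sum to 1 (valence 2) → 1 H
Totals → C:10, H:16, O:4.
In Hill order: C10H16O4.

C10H16O4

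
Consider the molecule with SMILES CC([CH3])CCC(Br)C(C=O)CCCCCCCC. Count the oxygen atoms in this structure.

1

Scan the SMILES for O atoms (remember two-letter symbols like Cl and Br are single atoms).
Oxygen count: 1.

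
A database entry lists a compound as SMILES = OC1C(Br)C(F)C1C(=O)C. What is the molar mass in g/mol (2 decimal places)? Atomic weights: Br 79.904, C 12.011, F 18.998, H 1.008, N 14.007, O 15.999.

First, the molecular formula is C6H8BrFO2 (counting implicit H from valence).
  Br: 1 × 79.904 = 79.904
  C: 6 × 12.011 = 72.066
  F: 1 × 18.998 = 18.998
  H: 8 × 1.008 = 8.064
  O: 2 × 15.999 = 31.998
Sum: 1×79.904 + 6×12.011 + 1×18.998 + 8×1.008 + 2×15.999 = 211.030 → 211.03 g/mol.

211.03 g/mol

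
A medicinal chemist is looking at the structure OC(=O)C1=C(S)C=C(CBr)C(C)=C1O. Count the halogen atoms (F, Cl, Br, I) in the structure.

1

Halogen atoms appear at heavy-atom position 10 (1×Br).
Other groups present: 1 carboxylic acid, 1 hydroxyl, 1 thiol.
Halogen count: 1.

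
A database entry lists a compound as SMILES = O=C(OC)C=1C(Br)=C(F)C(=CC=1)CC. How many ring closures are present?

In SMILES, each pair of matching ring-closure digits denotes one ring-closing bond; the number of such bonds equals the number of independent rings.
Ring-closure bonds here: 1.

1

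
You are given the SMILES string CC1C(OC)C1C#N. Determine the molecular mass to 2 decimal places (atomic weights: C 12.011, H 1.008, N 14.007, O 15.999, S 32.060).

First, the molecular formula is C6H9NO (counting implicit H from valence).
  C: 6 × 12.011 = 72.066
  H: 9 × 1.008 = 9.072
  N: 1 × 14.007 = 14.007
  O: 1 × 15.999 = 15.999
Sum: 6×12.011 + 9×1.008 + 1×14.007 + 1×15.999 = 111.144 → 111.14 g/mol.

111.14 g/mol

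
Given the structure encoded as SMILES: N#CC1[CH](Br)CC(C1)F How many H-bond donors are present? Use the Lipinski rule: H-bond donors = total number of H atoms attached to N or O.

0

Donors: find every N or O and count the H atoms it carries.
  atom 1 (N): bond orders sum to 3 → 0 H
Lipinski HBD = 0.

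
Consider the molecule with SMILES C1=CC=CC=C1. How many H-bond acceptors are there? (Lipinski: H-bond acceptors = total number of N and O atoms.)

N atoms: 0; O atoms: 0.
Lipinski HBA = 0 + 0 = 0.

0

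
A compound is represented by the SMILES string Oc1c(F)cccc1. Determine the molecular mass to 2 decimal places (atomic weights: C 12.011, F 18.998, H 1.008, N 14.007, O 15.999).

112.10 g/mol

First, the molecular formula is C6H5FO (counting implicit H from valence).
  C: 6 × 12.011 = 72.066
  F: 1 × 18.998 = 18.998
  H: 5 × 1.008 = 5.040
  O: 1 × 15.999 = 15.999
Sum: 6×12.011 + 1×18.998 + 5×1.008 + 1×15.999 = 112.103 → 112.10 g/mol.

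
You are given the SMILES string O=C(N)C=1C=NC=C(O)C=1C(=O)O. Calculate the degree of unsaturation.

Molecular formula: C7H6N2O4.
DoU = (2C + 2 + N − H − X) / 2, where X is the halogen count and O/S are ignored.
    = (2·7 + 2 + 2 − 6 − 0) / 2 = 12 / 2 = 6.

6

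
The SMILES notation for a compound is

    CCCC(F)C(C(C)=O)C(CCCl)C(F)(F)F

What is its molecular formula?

C11H17ClF4O

Walk through each heavy atom and fill implicit hydrogens from standard valence (C 4, N 3, O 2, S 2, halogen 1):
  atom 1: C, bond orders sum to 1 (valence 4) → 3 H
  atom 2: C, bond orders sum to 2 (valence 4) → 2 H
  atom 3: C, bond orders sum to 2 (valence 4) → 2 H
  atom 4: C, bond orders sum to 3 (valence 4) → 1 H
  atom 5: F (halogen, monovalent) → 0 H
  atom 6: C, bond orders sum to 3 (valence 4) → 1 H
  atom 7: C, bond orders sum to 4 (valence 4) → 0 H
  atom 8: C, bond orders sum to 1 (valence 4) → 3 H
  atom 9: O, bond orders sum to 2 (valence 2) → 0 H
  atom 10: C, bond orders sum to 3 (valence 4) → 1 H
  atom 11: C, bond orders sum to 2 (valence 4) → 2 H
  atom 12: C, bond orders sum to 2 (valence 4) → 2 H
  atom 13: Cl (halogen, monovalent) → 0 H
  atom 14: C, bond orders sum to 4 (valence 4) → 0 H
  atom 15: F (halogen, monovalent) → 0 H
  atom 16: F (halogen, monovalent) → 0 H
  atom 17: F (halogen, monovalent) → 0 H
Totals → C:11, H:17, Cl:1, F:4, O:1.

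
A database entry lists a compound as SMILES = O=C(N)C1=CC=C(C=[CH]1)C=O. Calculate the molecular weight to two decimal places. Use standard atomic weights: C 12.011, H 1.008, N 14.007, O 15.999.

149.15 g/mol

First, the molecular formula is C8H7NO2 (counting implicit H from valence).
  C: 8 × 12.011 = 96.088
  H: 7 × 1.008 = 7.056
  N: 1 × 14.007 = 14.007
  O: 2 × 15.999 = 31.998
Sum: 8×12.011 + 7×1.008 + 1×14.007 + 2×15.999 = 149.149 → 149.15 g/mol.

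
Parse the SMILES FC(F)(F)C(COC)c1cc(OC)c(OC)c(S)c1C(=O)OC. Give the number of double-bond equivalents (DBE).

Molecular formula: C14H17F3O5S.
DoU = (2C + 2 + N − H − X) / 2, where X is the halogen count and O/S are ignored.
    = (2·14 + 2 + 0 − 17 − 3) / 2 = 10 / 2 = 5.

5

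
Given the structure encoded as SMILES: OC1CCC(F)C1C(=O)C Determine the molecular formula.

Walk through each heavy atom and fill implicit hydrogens from standard valence (C 4, N 3, O 2, S 2, halogen 1):
  atom 1: O, bond orders sum to 1 (valence 2) → 1 H
  atom 2: C, bond orders sum to 3 (valence 4) → 1 H
  atom 3: C, bond orders sum to 2 (valence 4) → 2 H
  atom 4: C, bond orders sum to 2 (valence 4) → 2 H
  atom 5: C, bond orders sum to 3 (valence 4) → 1 H
  atom 6: F (halogen, monovalent) → 0 H
  atom 7: C, bond orders sum to 3 (valence 4) → 1 H
  atom 8: C, bond orders sum to 4 (valence 4) → 0 H
  atom 9: O, bond orders sum to 2 (valence 2) → 0 H
  atom 10: C, bond orders sum to 1 (valence 4) → 3 H
Totals → C:7, H:11, F:1, O:2.

C7H11FO2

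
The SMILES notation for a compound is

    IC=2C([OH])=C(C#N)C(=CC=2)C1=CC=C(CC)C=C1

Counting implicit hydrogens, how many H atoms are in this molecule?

12

Walk through each heavy atom and fill implicit hydrogens from standard valence (C 4, N 3, O 2, S 2, halogen 1):
  atom 1: I (halogen, monovalent) → 0 H
  atom 2: C, bond orders sum to 4 (valence 4) → 0 H
  atom 3: C, bond orders sum to 4 (valence 4) → 0 H
  atom 4: O with explicit H count 1
  atom 5: C, bond orders sum to 4 (valence 4) → 0 H
  atom 6: C, bond orders sum to 4 (valence 4) → 0 H
  atom 7: N, bond orders sum to 3 (valence 3) → 0 H
  atom 8: C, bond orders sum to 4 (valence 4) → 0 H
  atom 9: C, bond orders sum to 3 (valence 4) → 1 H
  atom 10: C, bond orders sum to 3 (valence 4) → 1 H
  atom 11: C, bond orders sum to 4 (valence 4) → 0 H
  atom 12: C, bond orders sum to 3 (valence 4) → 1 H
  atom 13: C, bond orders sum to 3 (valence 4) → 1 H
  atom 14: C, bond orders sum to 4 (valence 4) → 0 H
  atom 15: C, bond orders sum to 2 (valence 4) → 2 H
  atom 16: C, bond orders sum to 1 (valence 4) → 3 H
  atom 17: C, bond orders sum to 3 (valence 4) → 1 H
  atom 18: C, bond orders sum to 3 (valence 4) → 1 H
Total hydrogens: 12.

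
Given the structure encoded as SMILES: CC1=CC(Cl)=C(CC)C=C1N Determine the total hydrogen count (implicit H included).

Walk through each heavy atom and fill implicit hydrogens from standard valence (C 4, N 3, O 2, S 2, halogen 1):
  atom 1: C, bond orders sum to 1 (valence 4) → 3 H
  atom 2: C, bond orders sum to 4 (valence 4) → 0 H
  atom 3: C, bond orders sum to 3 (valence 4) → 1 H
  atom 4: C, bond orders sum to 4 (valence 4) → 0 H
  atom 5: Cl (halogen, monovalent) → 0 H
  atom 6: C, bond orders sum to 4 (valence 4) → 0 H
  atom 7: C, bond orders sum to 2 (valence 4) → 2 H
  atom 8: C, bond orders sum to 1 (valence 4) → 3 H
  atom 9: C, bond orders sum to 3 (valence 4) → 1 H
  atom 10: C, bond orders sum to 4 (valence 4) → 0 H
  atom 11: N, bond orders sum to 1 (valence 3) → 2 H
Total hydrogens: 12.

12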